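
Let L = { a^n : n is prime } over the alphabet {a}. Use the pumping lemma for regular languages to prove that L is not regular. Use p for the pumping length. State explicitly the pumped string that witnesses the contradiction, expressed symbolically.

Suppose for contradiction that L is regular, and let p be the pumping length.
Let q be a prime with q ≥ p+2 (infinitely many primes exist), and take w = a^q ∈ L with |w| = q ≥ p.
The pumping lemma gives a decomposition w = xyz where |xy| ≤ p and |y| ≥ 1.
Then y = a^k for some k with 1 ≤ k ≤ p.
Since 1 ≤ k ≤ p, |xz| = q-k. Pump with i = q+1: |xy^{q+1}z| = (q-k)+(q+1)k = q+qk = q(1+k), which is composite (both factors ≥ 2). So xy^{q+1}z = a^{q(1+k)} ∉ L.
This is a contradiction; hence L is not regular.

a^{q(1+k)}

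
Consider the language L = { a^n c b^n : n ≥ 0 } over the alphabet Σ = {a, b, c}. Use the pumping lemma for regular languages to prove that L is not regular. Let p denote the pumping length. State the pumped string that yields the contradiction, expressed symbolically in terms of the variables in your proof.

Assume L is regular; let p be its pumping constant.
Take w = a^p c b^p ∈ L with |w| = 2p+1 ≥ p.
The pumping lemma gives a decomposition w = xyz where |xy| ≤ p and |y| > 0.
The first p characters of w are a's, so xy (and hence y) consists only of a's. Write y = a^k, 1 ≤ k ≤ p.
Pump with i = 2: xy^2z = a^{p+k} c b^p, which would require p+k = p. But k ≥ 1, so xy^2z ∉ L.
This contradicts the pumping lemma, so L is not regular.

a^{p+k} c b^p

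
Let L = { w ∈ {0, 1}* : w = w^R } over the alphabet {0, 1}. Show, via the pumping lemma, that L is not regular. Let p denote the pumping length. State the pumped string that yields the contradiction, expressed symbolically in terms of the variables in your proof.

Assume L is regular. Let p be the pumping length given by the pumping lemma.
Take w = 0^p 1 0^p, a palindrome of length 2p+1 ≥ p.
The pumping lemma gives a decomposition w = xyz where |xy| ≤ p and |y| > 0.
The first p characters of w are 0's, so xy (and hence y) consists only of 0's. Write y = 0^k, 1 ≤ k ≤ p.
Pump with i = 2: xy^2z = 0^{p+k} 1 0^p. Its reverse is 0^p 1 0^{p+k}, which differs from xy^2z since k ≥ 1. So xy^2z is not a palindrome and xy^2z ∉ L.
Contradiction. Therefore L is not regular.

0^{p+k} 1 0^p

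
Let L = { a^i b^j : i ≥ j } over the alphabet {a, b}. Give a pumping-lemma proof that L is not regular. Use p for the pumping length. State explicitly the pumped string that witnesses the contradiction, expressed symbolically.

a^{p-k} b^p

Suppose for contradiction that L is regular, and let p be the pumping length.
Choose w = a^p b^p ∈ L, with |w| = 2p ≥ p.
By the pumping lemma, w = xyz with |xy| ≤ p and |y| ≥ 1.
The first p characters of w are a's, so xy (and hence y) consists only of a's. Write y = a^k, 1 ≤ k ≤ p.
Consider xy^0z = xz = a^{p-k} b^p. Since k ≥ 1, the a-count p-k is less than p, so i ≥ j fails; thus xz ∉ L.
This is a contradiction; hence L is not regular.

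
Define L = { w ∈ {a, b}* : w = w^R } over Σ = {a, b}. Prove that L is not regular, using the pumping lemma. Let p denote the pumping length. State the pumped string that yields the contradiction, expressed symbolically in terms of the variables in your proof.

a^{p+k} b a^p

Assume L is regular. Let p be the pumping length given by the pumping lemma.
Take w = a^p b a^p, a palindrome of length 2p+1 ≥ p.
By the pumping lemma, w = xyz with |xy| ≤ p and y is nonempty.
The first p characters of w are a's, so xy (and hence y) consists only of a's. Write y = a^k, 1 ≤ k ≤ p.
Pump with i = 2: xy^2z = a^{p+k} b a^p. Its reverse is a^p b a^{p+k}, which differs from xy^2z since k ≥ 1. So xy^2z is not a palindrome and xy^2z ∉ L.
Contradiction. Therefore L is not regular.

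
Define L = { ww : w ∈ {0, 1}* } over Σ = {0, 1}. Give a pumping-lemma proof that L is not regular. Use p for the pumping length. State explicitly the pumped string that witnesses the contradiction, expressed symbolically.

Suppose for contradiction that L is regular, and let p be the pumping length.
Take w = 0^p 1^p 0^p 1^p = uu where u = 0^p1^p; then w ∈ L and |w| = 4p ≥ p.
By the pumping lemma, w = xyz with |xy| ≤ p and |y| > 0.
The first p characters of w are 0's, so xy (and hence y) consists only of 0's. Write y = 0^k, 1 ≤ k ≤ p.
Pump with i = 2: xy^2z = 0^{p+k} 1^p 0^p 1^p, of length 4p+k. Suppose this equals vv. The string starts with 0 and ends with 1, so v does too; thus the boundary between the two copies of v is a 1→0 transition. There is exactly one such transition, at position 2p+k, so |v| = 2p+k and |vv| = 4p+2k ≠ 4p+k since k ≥ 1. So xy^2z ∉ L.
This is a contradiction; hence L is not regular.

0^{p+k} 1^p 0^p 1^p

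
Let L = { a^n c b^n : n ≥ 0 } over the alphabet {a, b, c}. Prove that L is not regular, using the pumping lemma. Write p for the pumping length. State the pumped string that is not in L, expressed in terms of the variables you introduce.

Suppose for contradiction that L is regular, and let p be the pumping length.
Take w = a^p c b^p ∈ L with |w| = 2p+1 ≥ p.
The pumping lemma gives a decomposition w = xyz where |xy| ≤ p and |y| ≥ 1.
Because |xy| ≤ p and w begins with p copies of a, we have y = a^k with 1 ≤ k ≤ p.
Pump with i = 2: xy^2z = a^{p+k} c b^p, which would require p+k = p. But k ≥ 1, so xy^2z ∉ L.
This contradicts the pumping lemma, so L is not regular.

a^{p+k} c b^p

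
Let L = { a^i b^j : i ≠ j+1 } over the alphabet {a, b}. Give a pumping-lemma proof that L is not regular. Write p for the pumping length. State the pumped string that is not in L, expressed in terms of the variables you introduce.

Assume L is regular. Let p be the pumping length given by the pumping lemma.
Choose w = a^p b^{p+p!-1}. Since p ≠ (p+p!-1)+1 = p+p!, w ∈ L; and |w| ≥ p.
By the pumping lemma, w = xyz with |xy| ≤ p and |y| > 0.
The first p characters of w are a's, so xy (and hence y) consists only of a's. Write y = a^k, 1 ≤ k ≤ p.
Since 1 ≤ k ≤ p, k divides p!; set t = 1 + p!/k. Then xy^t z has p + (p!/k)·k = p + p! copies of a. Now the a-count is p+p! and (b-count)+1 = (p+p!-1)+1 = p+p!, so i ≠ j+1 fails. So xy^t z = a^{p+p!} b^{p+p!-1} ∉ L.
This contradicts the pumping lemma, so L is not regular.

a^{p+p!} b^{p+p!-1}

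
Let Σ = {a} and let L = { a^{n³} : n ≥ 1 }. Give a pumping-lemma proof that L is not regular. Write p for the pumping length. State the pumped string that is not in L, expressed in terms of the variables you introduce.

a^{p³+k}

Toward a contradiction, assume L is regular with pumping length p.
Take w = a^{p³} ∈ L with |w| = p³ ≥ p.
Write w = xyz as guaranteed by the lemma, with |xy| ≤ p and |y| ≥ 1.
Then y = a^k for some k with 1 ≤ k ≤ p.
Pump with i = 2: xy^2z = a^{p³+k}. Since 1 ≤ k ≤ p, p³ < p³+k ≤ p³+p < p³+3p²+3p+1 = (p+1)³, so p³+k is not a perfect cube. So xy^2z ∉ L.
This is a contradiction; hence L is not regular.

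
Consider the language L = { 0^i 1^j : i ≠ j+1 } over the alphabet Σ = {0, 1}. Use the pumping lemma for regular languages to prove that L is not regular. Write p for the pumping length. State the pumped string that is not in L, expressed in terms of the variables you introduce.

Suppose for contradiction that L is regular, and let p be the pumping length.
Choose w = 0^p 1^{p+p!-1}. Since p ≠ (p+p!-1)+1 = p+p!, w ∈ L; and |w| ≥ p.
The pumping lemma gives a decomposition w = xyz where |xy| ≤ p and |y| ≥ 1.
Since the first p symbols of w are all 0's and |xy| ≤ p, y lies entirely in the leading 0-block: y = 0^k for some k with 1 ≤ k ≤ p.
Since 1 ≤ k ≤ p, k divides p!; set t = 1 + p!/k. Then xy^t z has p + (p!/k)·k = p + p! copies of 0. Now the 0-count is p+p! and (1-count)+1 = (p+p!-1)+1 = p+p!, so i ≠ j+1 fails. So xy^t z = 0^{p+p!} 1^{p+p!-1} ∉ L.
Contradiction. Therefore L is not regular.

0^{p+p!} 1^{p+p!-1}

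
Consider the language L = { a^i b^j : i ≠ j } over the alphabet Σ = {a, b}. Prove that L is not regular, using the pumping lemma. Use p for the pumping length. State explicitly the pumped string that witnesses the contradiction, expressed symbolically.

a^{p+p!} b^{p+p!}

Toward a contradiction, assume L is regular with pumping length p.
Choose w = a^p b^{p+p!}. Since p ≠ p+p!, w ∈ L; and |w| ≥ p.
By the pumping lemma, w = xyz with |xy| ≤ p and |y| > 0.
Because |xy| ≤ p and w begins with p copies of a, we have y = a^k with 1 ≤ k ≤ p.
Since 1 ≤ k ≤ p, k divides p!; set t = 1 + p!/k. Then xy^t z has p + (p!/k)·k = p + p! copies of a. Now the a-count equals the b-count, so i ≠ j fails. So xy^t z = a^{p+p!} b^{p+p!} ∉ L.
This contradicts the pumping lemma, so L is not regular.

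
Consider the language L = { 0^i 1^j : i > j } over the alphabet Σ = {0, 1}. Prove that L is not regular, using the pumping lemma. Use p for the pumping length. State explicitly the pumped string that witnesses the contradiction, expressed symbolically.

Suppose for contradiction that L is regular, and let p be the pumping length.
Choose w = 0^{p+1} 1^p ∈ L, with |w| = 2p+1 ≥ p.
By the pumping lemma, w = xyz with |xy| ≤ p and y is nonempty.
Because |xy| ≤ p and w begins with p copies of 0, we have y = 0^k with 1 ≤ k ≤ p.
Consider xy^0z = xz = 0^{p+1-k} 1^p. Since k ≥ 1, the 0-count p+1-k is at most p, so i > j fails; thus xz ∉ L.
This contradicts the pumping lemma, so L is not regular.

0^{p+1-k} 1^p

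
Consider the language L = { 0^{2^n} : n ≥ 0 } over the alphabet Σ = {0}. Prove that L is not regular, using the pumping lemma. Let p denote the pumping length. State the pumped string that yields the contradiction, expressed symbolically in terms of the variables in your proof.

0^{2^p+k}

Toward a contradiction, assume L is regular with pumping length p.
Take w = 0^{2^p} ∈ L with |w| = 2^p ≥ p.
Write w = xyz as guaranteed by the lemma, with |xy| ≤ p and y is nonempty.
Then y = 0^k for some k with 1 ≤ k ≤ p.
Pump with i = 2: xy^2z = 0^{2^p+k}. Since 1 ≤ k ≤ p < 2^p, we have 2^p < 2^p+k < 2^{p+1}, so 2^p+k is not a power of 2. So xy^2z ∉ L.
This contradicts the pumping lemma, so L is not regular.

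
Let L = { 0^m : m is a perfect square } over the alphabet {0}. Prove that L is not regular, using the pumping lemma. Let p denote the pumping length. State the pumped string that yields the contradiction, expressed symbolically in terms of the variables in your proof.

0^{p²+k}

Assume L is regular; let p be its pumping constant.
Take w = 0^{p²} ∈ L with |w| = p² ≥ p.
The pumping lemma gives a decomposition w = xyz where |xy| ≤ p and y is nonempty.
Then y = 0^k for some k with 1 ≤ k ≤ p.
Pump with i = 2: xy^2z = 0^{p²+k}. Since 1 ≤ k ≤ p, p² < p²+k ≤ p²+p < (p+1)², so p²+k lies strictly between consecutive squares and is not a perfect square. So xy^2z ∉ L.
This is a contradiction; hence L is not regular.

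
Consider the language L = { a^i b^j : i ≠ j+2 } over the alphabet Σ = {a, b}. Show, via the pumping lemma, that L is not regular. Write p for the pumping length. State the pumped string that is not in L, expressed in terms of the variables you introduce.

Toward a contradiction, assume L is regular with pumping length p.
Choose w = a^p b^{p+p!-2}. Since p ≠ (p+p!-2)+2 = p+p!, w ∈ L; and |w| ≥ p.
By the pumping lemma, w = xyz with |xy| ≤ p and |y| ≥ 1.
Since the first p symbols of w are all a's and |xy| ≤ p, y lies entirely in the leading a-block: y = a^k for some k with 1 ≤ k ≤ p.
Since 1 ≤ k ≤ p, k divides p!; set t = 1 + p!/k. Then xy^t z has p + (p!/k)·k = p + p! copies of a. Now the a-count is p+p! and (b-count)+2 = (p+p!-2)+2 = p+p!, so i ≠ j+2 fails. So xy^t z = a^{p+p!} b^{p+p!-2} ∉ L.
Contradiction. Therefore L is not regular.

a^{p+p!} b^{p+p!-2}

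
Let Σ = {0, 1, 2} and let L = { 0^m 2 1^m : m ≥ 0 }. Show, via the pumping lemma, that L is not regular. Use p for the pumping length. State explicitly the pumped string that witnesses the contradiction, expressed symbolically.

0^{p+k} 2 1^p

Assume L is regular; let p be its pumping constant.
Take w = 0^p 2 1^p ∈ L with |w| = 2p+1 ≥ p.
Write w = xyz as guaranteed by the lemma, with |xy| ≤ p and |y| ≥ 1.
The first p characters of w are 0's, so xy (and hence y) consists only of 0's. Write y = 0^k, 1 ≤ k ≤ p.
Pump with i = 2: xy^2z = 0^{p+k} 2 1^p, which would require p+k = p. But k ≥ 1, so xy^2z ∉ L.
This is a contradiction; hence L is not regular.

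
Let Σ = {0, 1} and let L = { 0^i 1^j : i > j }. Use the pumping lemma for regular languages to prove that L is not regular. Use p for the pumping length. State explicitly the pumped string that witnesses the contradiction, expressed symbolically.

0^{p+1-k} 1^p

Assume L is regular; let p be its pumping constant.
Choose w = 0^{p+1} 1^p ∈ L, with |w| = 2p+1 ≥ p.
The pumping lemma gives a decomposition w = xyz where |xy| ≤ p and |y| ≥ 1.
Since the first p symbols of w are all 0's and |xy| ≤ p, y lies entirely in the leading 0-block: y = 0^k for some k with 1 ≤ k ≤ p.
Consider xy^0z = xz = 0^{p+1-k} 1^p. Since k ≥ 1, the 0-count p+1-k is at most p, so i > j fails; thus xz ∉ L.
This is a contradiction; hence L is not regular.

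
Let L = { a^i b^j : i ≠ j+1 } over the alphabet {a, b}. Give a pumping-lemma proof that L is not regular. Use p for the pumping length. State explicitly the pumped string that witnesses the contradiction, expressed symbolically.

a^{p+p!} b^{p+p!-1}

Suppose for contradiction that L is regular, and let p be the pumping length.
Choose w = a^p b^{p+p!-1}. Since p ≠ (p+p!-1)+1 = p+p!, w ∈ L; and |w| ≥ p.
The pumping lemma gives a decomposition w = xyz where |xy| ≤ p and |y| ≥ 1.
Because |xy| ≤ p and w begins with p copies of a, we have y = a^k with 1 ≤ k ≤ p.
Since 1 ≤ k ≤ p, k divides p!; set t = 1 + p!/k. Then xy^t z has p + (p!/k)·k = p + p! copies of a. Now the a-count is p+p! and (b-count)+1 = (p+p!-1)+1 = p+p!, so i ≠ j+1 fails. So xy^t z = a^{p+p!} b^{p+p!-1} ∉ L.
This contradicts the pumping lemma, so L is not regular.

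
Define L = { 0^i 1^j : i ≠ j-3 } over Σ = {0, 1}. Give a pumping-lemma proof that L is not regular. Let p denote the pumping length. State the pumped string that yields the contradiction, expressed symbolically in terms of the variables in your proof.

Suppose for contradiction that L is regular, and let p be the pumping length.
Choose w = 0^p 1^{p+p!+3}. Since p ≠ (p+p!+3)-3 = p+p!, w ∈ L; and |w| ≥ p.
By the pumping lemma, w = xyz with |xy| ≤ p and |y| ≥ 1.
Since the first p symbols of w are all 0's and |xy| ≤ p, y lies entirely in the leading 0-block: y = 0^k for some k with 1 ≤ k ≤ p.
Since 1 ≤ k ≤ p, k divides p!; set t = 1 + p!/k. Then xy^t z has p + (p!/k)·k = p + p! copies of 0. Now the 0-count is p+p! and (1-count)-3 = (p+p!+3)-3 = p+p!, so i ≠ j-3 fails. So xy^t z = 0^{p+p!} 1^{p+p!+3} ∉ L.
This contradicts the pumping lemma, so L is not regular.

0^{p+p!} 1^{p+p!+3}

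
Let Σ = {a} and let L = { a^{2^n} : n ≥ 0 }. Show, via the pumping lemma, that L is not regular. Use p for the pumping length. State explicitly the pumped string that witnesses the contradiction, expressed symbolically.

a^{2^p+k}

Toward a contradiction, assume L is regular with pumping length p.
Take w = a^{2^p} ∈ L with |w| = 2^p ≥ p.
Write w = xyz as guaranteed by the lemma, with |xy| ≤ p and |y| > 0.
Then y = a^k for some k with 1 ≤ k ≤ p.
Pump with i = 2: xy^2z = a^{2^p+k}. Since 1 ≤ k ≤ p < 2^p, we have 2^p < 2^p+k < 2^{p+1}, so 2^p+k is not a power of 2. So xy^2z ∉ L.
Contradiction. Therefore L is not regular.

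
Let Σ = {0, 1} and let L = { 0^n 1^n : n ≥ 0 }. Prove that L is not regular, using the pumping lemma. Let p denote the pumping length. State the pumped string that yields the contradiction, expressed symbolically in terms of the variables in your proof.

0^{p+k} 1^p

Assume L is regular. Let p be the pumping length given by the pumping lemma.
Choose w = 0^p 1^p, which is in L with |w| = 2p ≥ p.
By the pumping lemma, w = xyz with |xy| ≤ p and |y| ≥ 1.
The first p characters of w are 0's, so xy (and hence y) consists only of 0's. Write y = 0^k, 1 ≤ k ≤ p.
Pump with i = 2: xy^2z = 0^{p+k} 1^p. For this to lie in L we would need p = p+k, which forces k = 0. But k ≥ 1, so xy^2z ∉ L.
This is a contradiction; hence L is not regular.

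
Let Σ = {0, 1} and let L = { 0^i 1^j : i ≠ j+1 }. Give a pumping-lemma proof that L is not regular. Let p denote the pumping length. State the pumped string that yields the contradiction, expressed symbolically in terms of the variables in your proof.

Suppose for contradiction that L is regular, and let p be the pumping length.
Choose w = 0^p 1^{p+p!-1}. Since p ≠ (p+p!-1)+1 = p+p!, w ∈ L; and |w| ≥ p.
The pumping lemma gives a decomposition w = xyz where |xy| ≤ p and |y| ≥ 1.
Since the first p symbols of w are all 0's and |xy| ≤ p, y lies entirely in the leading 0-block: y = 0^k for some k with 1 ≤ k ≤ p.
Since 1 ≤ k ≤ p, k divides p!; set t = 1 + p!/k. Then xy^t z has p + (p!/k)·k = p + p! copies of 0. Now the 0-count is p+p! and (1-count)+1 = (p+p!-1)+1 = p+p!, so i ≠ j+1 fails. So xy^t z = 0^{p+p!} 1^{p+p!-1} ∉ L.
Contradiction. Therefore L is not regular.

0^{p+p!} 1^{p+p!-1}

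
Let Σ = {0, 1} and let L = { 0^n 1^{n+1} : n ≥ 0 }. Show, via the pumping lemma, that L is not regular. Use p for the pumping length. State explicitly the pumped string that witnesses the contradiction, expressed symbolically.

0^{p+k} 1^{p+1}

Assume L is regular. Let p be the pumping length given by the pumping lemma.
Take w = 0^p 1^{p+1}. Then w ∈ L and |w| = 2p+1 ≥ p.
Write w = xyz as guaranteed by the lemma, with |xy| ≤ p and y is nonempty.
Since the first p symbols of w are all 0's and |xy| ≤ p, y lies entirely in the leading 0-block: y = 0^k for some k with 1 ≤ k ≤ p.
Pump with i = 2: xy^2z = 0^{p+k} 1^{p+1}. For this to lie in L we would need p+1 = (p+k)+1, which forces k = 0. But k ≥ 1, so xy^2z ∉ L.
This is a contradiction; hence L is not regular.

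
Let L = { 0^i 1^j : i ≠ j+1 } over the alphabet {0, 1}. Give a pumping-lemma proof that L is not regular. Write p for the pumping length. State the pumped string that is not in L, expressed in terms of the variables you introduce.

0^{p+p!} 1^{p+p!-1}

Assume L is regular; let p be its pumping constant.
Choose w = 0^p 1^{p+p!-1}. Since p ≠ (p+p!-1)+1 = p+p!, w ∈ L; and |w| ≥ p.
By the pumping lemma, w = xyz with |xy| ≤ p and |y| ≥ 1.
Because |xy| ≤ p and w begins with p copies of 0, we have y = 0^k with 1 ≤ k ≤ p.
Since 1 ≤ k ≤ p, k divides p!; set t = 1 + p!/k. Then xy^t z has p + (p!/k)·k = p + p! copies of 0. Now the 0-count is p+p! and (1-count)+1 = (p+p!-1)+1 = p+p!, so i ≠ j+1 fails. So xy^t z = 0^{p+p!} 1^{p+p!-1} ∉ L.
This contradicts the pumping lemma, so L is not regular.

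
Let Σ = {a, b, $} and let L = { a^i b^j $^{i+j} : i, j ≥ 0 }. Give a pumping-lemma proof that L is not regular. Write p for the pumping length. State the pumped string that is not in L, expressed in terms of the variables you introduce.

Assume L is regular; let p be its pumping constant.
Take w = a^p b^p $^{2p} ∈ L (with i=j=p, i+j=2p), |w| = 4p ≥ p.
The pumping lemma gives a decomposition w = xyz where |xy| ≤ p and |y| > 0.
Since the first p symbols of w are all a's and |xy| ≤ p, y lies entirely in the leading a-block: y = a^k for some k with 1 ≤ k ≤ p.
Consider xy^2z = a^{p+k} b^p $^{2p}. Now the a- and b-counts sum to 2p+k, but the $-count is 2p ≠ 2p+k. So xy^2z ∉ L.
Contradiction. Therefore L is not regular.

a^{p+k} b^p $^{2p}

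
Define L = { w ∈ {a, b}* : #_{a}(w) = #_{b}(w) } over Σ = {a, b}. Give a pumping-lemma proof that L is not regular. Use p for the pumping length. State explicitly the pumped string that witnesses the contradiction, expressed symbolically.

a^{p+k} b^p

Toward a contradiction, assume L is regular with pumping length p.
Choose w = a^p b^p ∈ L with |w| = 2p ≥ p.
By the pumping lemma, w = xyz with |xy| ≤ p and |y| > 0.
Since the first p symbols of w are all a's and |xy| ≤ p, y lies entirely in the leading a-block: y = a^k for some k with 1 ≤ k ≤ p.
Pump with i = 2: xy^2z = a^{p+k} b^p has p+k occurrences of a but only p of b. Since k ≥ 1 the counts differ, so xy^2z ∉ L.
Contradiction. Therefore L is not regular.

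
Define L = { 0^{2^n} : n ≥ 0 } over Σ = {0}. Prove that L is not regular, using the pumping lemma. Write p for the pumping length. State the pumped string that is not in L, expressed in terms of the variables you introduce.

0^{2^p+k}

Toward a contradiction, assume L is regular with pumping length p.
Take w = 0^{2^p} ∈ L with |w| = 2^p ≥ p.
By the pumping lemma, w = xyz with |xy| ≤ p and |y| ≥ 1.
Then y = 0^k for some k with 1 ≤ k ≤ p.
Pump with i = 2: xy^2z = 0^{2^p+k}. Since 1 ≤ k ≤ p < 2^p, we have 2^p < 2^p+k < 2^{p+1}, so 2^p+k is not a power of 2. So xy^2z ∉ L.
This contradicts the pumping lemma, so L is not regular.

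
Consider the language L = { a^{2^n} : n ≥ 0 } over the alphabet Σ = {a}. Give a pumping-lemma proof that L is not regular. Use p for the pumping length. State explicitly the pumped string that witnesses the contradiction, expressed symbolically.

Toward a contradiction, assume L is regular with pumping length p.
Take w = a^{2^p} ∈ L with |w| = 2^p ≥ p.
By the pumping lemma, w = xyz with |xy| ≤ p and |y| ≥ 1.
Then y = a^k for some k with 1 ≤ k ≤ p.
Pump with i = 2: xy^2z = a^{2^p+k}. Since 1 ≤ k ≤ p < 2^p, we have 2^p < 2^p+k < 2^{p+1}, so 2^p+k is not a power of 2. So xy^2z ∉ L.
This is a contradiction; hence L is not regular.

a^{2^p+k}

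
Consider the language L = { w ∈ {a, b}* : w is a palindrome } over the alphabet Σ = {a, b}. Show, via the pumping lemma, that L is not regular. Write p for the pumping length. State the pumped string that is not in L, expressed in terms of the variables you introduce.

Assume L is regular. Let p be the pumping length given by the pumping lemma.
Take w = a^p b a^p, a palindrome of length 2p+1 ≥ p.
Write w = xyz as guaranteed by the lemma, with |xy| ≤ p and |y| > 0.
Since the first p symbols of w are all a's and |xy| ≤ p, y lies entirely in the leading a-block: y = a^k for some k with 1 ≤ k ≤ p.
Pump with i = 2: xy^2z = a^{p+k} b a^p. Its reverse is a^p b a^{p+k}, which differs from xy^2z since k ≥ 1. So xy^2z is not a palindrome and xy^2z ∉ L.
Contradiction. Therefore L is not regular.

a^{p+k} b a^p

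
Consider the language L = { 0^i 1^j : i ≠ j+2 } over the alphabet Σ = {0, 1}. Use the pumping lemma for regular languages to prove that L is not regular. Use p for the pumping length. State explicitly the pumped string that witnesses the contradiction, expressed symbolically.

Suppose for contradiction that L is regular, and let p be the pumping length.
Choose w = 0^p 1^{p+p!-2}. Since p ≠ (p+p!-2)+2 = p+p!, w ∈ L; and |w| ≥ p.
Write w = xyz as guaranteed by the lemma, with |xy| ≤ p and |y| ≥ 1.
Because |xy| ≤ p and w begins with p copies of 0, we have y = 0^k with 1 ≤ k ≤ p.
Since 1 ≤ k ≤ p, k divides p!; set t = 1 + p!/k. Then xy^t z has p + (p!/k)·k = p + p! copies of 0. Now the 0-count is p+p! and (1-count)+2 = (p+p!-2)+2 = p+p!, so i ≠ j+2 fails. So xy^t z = 0^{p+p!} 1^{p+p!-2} ∉ L.
This is a contradiction; hence L is not regular.

0^{p+p!} 1^{p+p!-2}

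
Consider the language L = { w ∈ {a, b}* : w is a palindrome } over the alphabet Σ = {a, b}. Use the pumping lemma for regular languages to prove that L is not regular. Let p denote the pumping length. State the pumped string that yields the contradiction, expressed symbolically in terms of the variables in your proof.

a^{p+k} b a^p

Assume L is regular; let p be its pumping constant.
Take w = a^p b a^p, a palindrome of length 2p+1 ≥ p.
Write w = xyz as guaranteed by the lemma, with |xy| ≤ p and y is nonempty.
The first p characters of w are a's, so xy (and hence y) consists only of a's. Write y = a^k, 1 ≤ k ≤ p.
Pump with i = 2: xy^2z = a^{p+k} b a^p. Its reverse is a^p b a^{p+k}, which differs from xy^2z since k ≥ 1. So xy^2z is not a palindrome and xy^2z ∉ L.
Contradiction. Therefore L is not regular.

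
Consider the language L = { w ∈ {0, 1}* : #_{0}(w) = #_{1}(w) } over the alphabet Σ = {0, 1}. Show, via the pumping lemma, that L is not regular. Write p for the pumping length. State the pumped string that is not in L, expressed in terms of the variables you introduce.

Assume L is regular; let p be its pumping constant.
Choose w = 0^p 1^p ∈ L with |w| = 2p ≥ p.
The pumping lemma gives a decomposition w = xyz where |xy| ≤ p and |y| > 0.
The first p characters of w are 0's, so xy (and hence y) consists only of 0's. Write y = 0^k, 1 ≤ k ≤ p.
Pump with i = 2: xy^2z = 0^{p+k} 1^p has p+k occurrences of 0 but only p of 1. Since k ≥ 1 the counts differ, so xy^2z ∉ L.
Contradiction. Therefore L is not regular.

0^{p+k} 1^p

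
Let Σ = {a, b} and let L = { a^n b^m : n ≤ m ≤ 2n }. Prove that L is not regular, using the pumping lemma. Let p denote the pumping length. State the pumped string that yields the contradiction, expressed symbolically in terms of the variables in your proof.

Suppose for contradiction that L is regular, and let p be the pumping length.
Take w = a^p b^p ∈ L (since p ≤ p ≤ 2p), with |w| = 2p ≥ p.
The pumping lemma gives a decomposition w = xyz where |xy| ≤ p and |y| ≥ 1.
Because |xy| ≤ p and w begins with p copies of a, we have y = a^k with 1 ≤ k ≤ p.
Pump with i = 2: xy^2z = a^{p+k} b^p. Now n = p+k > p = m, so the condition n ≤ m fails. Thus xy^2z ∉ L.
Contradiction. Therefore L is not regular.

a^{p+k} b^p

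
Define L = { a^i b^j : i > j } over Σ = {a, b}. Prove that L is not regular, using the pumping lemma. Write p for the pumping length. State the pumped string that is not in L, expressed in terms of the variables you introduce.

Assume L is regular. Let p be the pumping length given by the pumping lemma.
Choose w = a^{p+1} b^p ∈ L, with |w| = 2p+1 ≥ p.
The pumping lemma gives a decomposition w = xyz where |xy| ≤ p and |y| > 0.
The first p characters of w are a's, so xy (and hence y) consists only of a's. Write y = a^k, 1 ≤ k ≤ p.
Consider xy^0z = xz = a^{p+1-k} b^p. Since k ≥ 1, the a-count p+1-k is at most p, so i > j fails; thus xz ∉ L.
This is a contradiction; hence L is not regular.

a^{p+1-k} b^p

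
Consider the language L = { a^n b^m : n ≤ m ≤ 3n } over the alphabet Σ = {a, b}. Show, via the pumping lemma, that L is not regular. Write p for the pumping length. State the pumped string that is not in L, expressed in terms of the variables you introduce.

Assume L is regular. Let p be the pumping length given by the pumping lemma.
Take w = a^p b^p ∈ L (since p ≤ p ≤ 3p), with |w| = 2p ≥ p.
By the pumping lemma, w = xyz with |xy| ≤ p and y is nonempty.
Because |xy| ≤ p and w begins with p copies of a, we have y = a^k with 1 ≤ k ≤ p.
Pump with i = 2: xy^2z = a^{p+k} b^p. Now n = p+k > p = m, so the condition n ≤ m fails. Thus xy^2z ∉ L.
Contradiction. Therefore L is not regular.

a^{p+k} b^p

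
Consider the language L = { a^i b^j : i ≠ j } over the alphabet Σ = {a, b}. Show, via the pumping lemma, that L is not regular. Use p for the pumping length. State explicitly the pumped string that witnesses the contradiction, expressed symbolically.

a^{p+p!} b^{p+p!}

Assume L is regular; let p be its pumping constant.
Choose w = a^p b^{p+p!}. Since p ≠ p+p!, w ∈ L; and |w| ≥ p.
The pumping lemma gives a decomposition w = xyz where |xy| ≤ p and |y| ≥ 1.
Since the first p symbols of w are all a's and |xy| ≤ p, y lies entirely in the leading a-block: y = a^k for some k with 1 ≤ k ≤ p.
Since 1 ≤ k ≤ p, k divides p!; set t = 1 + p!/k. Then xy^t z has p + (p!/k)·k = p + p! copies of a. Now the a-count equals the b-count, so i ≠ j fails. So xy^t z = a^{p+p!} b^{p+p!} ∉ L.
Contradiction. Therefore L is not regular.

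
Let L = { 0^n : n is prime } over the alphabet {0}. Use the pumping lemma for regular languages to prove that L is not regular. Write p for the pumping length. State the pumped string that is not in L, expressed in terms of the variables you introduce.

Assume L is regular. Let p be the pumping length given by the pumping lemma.
Let q be a prime with q ≥ p+2 (infinitely many primes exist), and take w = 0^q ∈ L with |w| = q ≥ p.
The pumping lemma gives a decomposition w = xyz where |xy| ≤ p and |y| ≥ 1.
Then y = 0^k for some k with 1 ≤ k ≤ p.
Since 1 ≤ k ≤ p, |xz| = q-k. Pump with i = q+1: |xy^{q+1}z| = (q-k)+(q+1)k = q+qk = q(1+k), which is composite (both factors ≥ 2). So xy^{q+1}z = 0^{q(1+k)} ∉ L.
This contradicts the pumping lemma, so L is not regular.

0^{q(1+k)}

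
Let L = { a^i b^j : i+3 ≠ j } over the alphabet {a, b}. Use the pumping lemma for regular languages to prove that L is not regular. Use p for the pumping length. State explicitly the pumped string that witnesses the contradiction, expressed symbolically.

Assume L is regular. Let p be the pumping length given by the pumping lemma.
Choose w = a^p b^{p+p!+3}. Since p ≠ (p+p!+3)-3 = p+p!, w ∈ L; and |w| ≥ p.
The pumping lemma gives a decomposition w = xyz where |xy| ≤ p and |y| ≥ 1.
Since the first p symbols of w are all a's and |xy| ≤ p, y lies entirely in the leading a-block: y = a^k for some k with 1 ≤ k ≤ p.
Since 1 ≤ k ≤ p, k divides p!; set t = 1 + p!/k. Then xy^t z has p + (p!/k)·k = p + p! copies of a. Now the a-count is p+p! and (b-count)-3 = (p+p!+3)-3 = p+p!, so i+3 ≠ j fails. So xy^t z = a^{p+p!} b^{p+p!+3} ∉ L.
Contradiction. Therefore L is not regular.

a^{p+p!} b^{p+p!+3}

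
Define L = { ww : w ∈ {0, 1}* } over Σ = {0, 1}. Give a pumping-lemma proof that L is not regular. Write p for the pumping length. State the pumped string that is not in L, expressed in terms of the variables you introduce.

Assume L is regular. Let p be the pumping length given by the pumping lemma.
Take w = 0^p 1^p 0^p 1^p = uu where u = 0^p1^p; then w ∈ L and |w| = 4p ≥ p.
Write w = xyz as guaranteed by the lemma, with |xy| ≤ p and |y| > 0.
Because |xy| ≤ p and w begins with p copies of 0, we have y = 0^k with 1 ≤ k ≤ p.
Pump with i = 2: xy^2z = 0^{p+k} 1^p 0^p 1^p, of length 4p+k. Suppose this equals vv. The string starts with 0 and ends with 1, so v does too; thus the boundary between the two copies of v is a 1→0 transition. There is exactly one such transition, at position 2p+k, so |v| = 2p+k and |vv| = 4p+2k ≠ 4p+k since k ≥ 1. So xy^2z ∉ L.
Contradiction. Therefore L is not regular.

0^{p+k} 1^p 0^p 1^p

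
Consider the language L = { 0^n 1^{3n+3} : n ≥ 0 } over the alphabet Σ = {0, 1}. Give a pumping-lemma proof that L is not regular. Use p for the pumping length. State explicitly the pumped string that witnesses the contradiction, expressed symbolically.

Suppose for contradiction that L is regular, and let p be the pumping length.
Let w = 0^p 1^{3p+3} ∈ L; note |w| = 4p+3 ≥ p.
Write w = xyz as guaranteed by the lemma, with |xy| ≤ p and y is nonempty.
The first p characters of w are 0's, so xy (and hence y) consists only of 0's. Write y = 0^k, 1 ≤ k ≤ p.
Pump with i = 2: xy^2z = 0^{p+k} 1^{3p+3}. For this to lie in L we would need 3p+3 = 3(p+k)+3, which forces k = 0. But k ≥ 1, so xy^2z ∉ L.
This contradicts the pumping lemma, so L is not regular.

0^{p+k} 1^{3p+3}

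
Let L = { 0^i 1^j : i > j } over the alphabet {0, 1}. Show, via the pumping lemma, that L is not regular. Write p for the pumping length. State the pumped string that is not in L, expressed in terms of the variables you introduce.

Suppose for contradiction that L is regular, and let p be the pumping length.
Choose w = 0^{p+1} 1^p ∈ L, with |w| = 2p+1 ≥ p.
By the pumping lemma, w = xyz with |xy| ≤ p and |y| > 0.
Since the first p symbols of w are all 0's and |xy| ≤ p, y lies entirely in the leading 0-block: y = 0^k for some k with 1 ≤ k ≤ p.
Consider xy^0z = xz = 0^{p+1-k} 1^p. Since k ≥ 1, the 0-count p+1-k is at most p, so i > j fails; thus xz ∉ L.
This is a contradiction; hence L is not regular.

0^{p+1-k} 1^p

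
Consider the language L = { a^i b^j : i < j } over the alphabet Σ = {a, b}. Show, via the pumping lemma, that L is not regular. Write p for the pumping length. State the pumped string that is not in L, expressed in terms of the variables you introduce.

a^{p+k} b^{p+1}

Assume L is regular. Let p be the pumping length given by the pumping lemma.
Choose w = a^p b^{p+1} ∈ L, with |w| = 2p+1 ≥ p.
Write w = xyz as guaranteed by the lemma, with |xy| ≤ p and |y| > 0.
The first p characters of w are a's, so xy (and hence y) consists only of a's. Write y = a^k, 1 ≤ k ≤ p.
Consider xy^2z = a^{p+k} b^{p+1}. Since k ≥ 1, the a-count p+k is at least p+1, so i < j fails; thus xy^2z ∉ L.
This contradicts the pumping lemma, so L is not regular.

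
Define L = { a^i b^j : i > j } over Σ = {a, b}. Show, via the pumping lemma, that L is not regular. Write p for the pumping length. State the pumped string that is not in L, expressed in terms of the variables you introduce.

a^{p+1-k} b^p

Suppose for contradiction that L is regular, and let p be the pumping length.
Choose w = a^{p+1} b^p ∈ L, with |w| = 2p+1 ≥ p.
By the pumping lemma, w = xyz with |xy| ≤ p and |y| > 0.
Since the first p symbols of w are all a's and |xy| ≤ p, y lies entirely in the leading a-block: y = a^k for some k with 1 ≤ k ≤ p.
Consider xy^0z = xz = a^{p+1-k} b^p. Since k ≥ 1, the a-count p+1-k is at most p, so i > j fails; thus xz ∉ L.
Contradiction. Therefore L is not regular.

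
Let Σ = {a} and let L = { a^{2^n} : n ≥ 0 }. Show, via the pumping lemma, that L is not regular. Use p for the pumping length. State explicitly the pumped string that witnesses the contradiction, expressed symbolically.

a^{2^p+k}

Toward a contradiction, assume L is regular with pumping length p.
Take w = a^{2^p} ∈ L with |w| = 2^p ≥ p.
By the pumping lemma, w = xyz with |xy| ≤ p and |y| ≥ 1.
Then y = a^k for some k with 1 ≤ k ≤ p.
Pump with i = 2: xy^2z = a^{2^p+k}. Since 1 ≤ k ≤ p < 2^p, we have 2^p < 2^p+k < 2^{p+1}, so 2^p+k is not a power of 2. So xy^2z ∉ L.
Contradiction. Therefore L is not regular.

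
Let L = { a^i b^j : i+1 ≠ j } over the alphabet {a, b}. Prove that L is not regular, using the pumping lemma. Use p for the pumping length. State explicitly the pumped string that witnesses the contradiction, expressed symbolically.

Toward a contradiction, assume L is regular with pumping length p.
Choose w = a^p b^{p+p!+1}. Since p ≠ (p+p!+1)-1 = p+p!, w ∈ L; and |w| ≥ p.
Write w = xyz as guaranteed by the lemma, with |xy| ≤ p and |y| > 0.
Because |xy| ≤ p and w begins with p copies of a, we have y = a^k with 1 ≤ k ≤ p.
Since 1 ≤ k ≤ p, k divides p!; set t = 1 + p!/k. Then xy^t z has p + (p!/k)·k = p + p! copies of a. Now the a-count is p+p! and (b-count)-1 = (p+p!+1)-1 = p+p!, so i+1 ≠ j fails. So xy^t z = a^{p+p!} b^{p+p!+1} ∉ L.
This is a contradiction; hence L is not regular.

a^{p+p!} b^{p+p!+1}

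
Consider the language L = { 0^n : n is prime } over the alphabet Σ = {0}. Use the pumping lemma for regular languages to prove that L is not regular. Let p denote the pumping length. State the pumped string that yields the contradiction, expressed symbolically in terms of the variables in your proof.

Toward a contradiction, assume L is regular with pumping length p.
Let q be a prime with q ≥ p+2 (infinitely many primes exist), and take w = 0^q ∈ L with |w| = q ≥ p.
By the pumping lemma, w = xyz with |xy| ≤ p and y is nonempty.
Then y = 0^k for some k with 1 ≤ k ≤ p.
Since 1 ≤ k ≤ p, |xz| = q-k. Pump with i = q+1: |xy^{q+1}z| = (q-k)+(q+1)k = q+qk = q(1+k), which is composite (both factors ≥ 2). So xy^{q+1}z = 0^{q(1+k)} ∉ L.
This contradicts the pumping lemma, so L is not regular.

0^{q(1+k)}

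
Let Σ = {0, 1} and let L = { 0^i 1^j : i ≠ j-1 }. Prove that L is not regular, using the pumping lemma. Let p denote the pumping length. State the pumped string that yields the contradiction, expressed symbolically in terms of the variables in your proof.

Assume L is regular; let p be its pumping constant.
Choose w = 0^p 1^{p+p!+1}. Since p ≠ (p+p!+1)-1 = p+p!, w ∈ L; and |w| ≥ p.
By the pumping lemma, w = xyz with |xy| ≤ p and |y| ≥ 1.
The first p characters of w are 0's, so xy (and hence y) consists only of 0's. Write y = 0^k, 1 ≤ k ≤ p.
Since 1 ≤ k ≤ p, k divides p!; set t = 1 + p!/k. Then xy^t z has p + (p!/k)·k = p + p! copies of 0. Now the 0-count is p+p! and (1-count)-1 = (p+p!+1)-1 = p+p!, so i ≠ j-1 fails. So xy^t z = 0^{p+p!} 1^{p+p!+1} ∉ L.
This is a contradiction; hence L is not regular.

0^{p+p!} 1^{p+p!+1}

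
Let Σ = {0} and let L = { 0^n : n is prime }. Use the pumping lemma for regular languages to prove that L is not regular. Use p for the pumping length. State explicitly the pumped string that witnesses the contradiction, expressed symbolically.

0^{q(1+k)}

Assume L is regular. Let p be the pumping length given by the pumping lemma.
Let q be a prime with q ≥ p+2 (infinitely many primes exist), and take w = 0^q ∈ L with |w| = q ≥ p.
Write w = xyz as guaranteed by the lemma, with |xy| ≤ p and |y| ≥ 1.
Then y = 0^k for some k with 1 ≤ k ≤ p.
Since 1 ≤ k ≤ p, |xz| = q-k. Pump with i = q+1: |xy^{q+1}z| = (q-k)+(q+1)k = q+qk = q(1+k), which is composite (both factors ≥ 2). So xy^{q+1}z = 0^{q(1+k)} ∉ L.
Contradiction. Therefore L is not regular.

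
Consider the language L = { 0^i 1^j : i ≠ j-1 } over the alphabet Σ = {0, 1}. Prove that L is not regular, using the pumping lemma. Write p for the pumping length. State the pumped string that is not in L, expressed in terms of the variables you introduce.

0^{p+p!} 1^{p+p!+1}

Assume L is regular. Let p be the pumping length given by the pumping lemma.
Choose w = 0^p 1^{p+p!+1}. Since p ≠ (p+p!+1)-1 = p+p!, w ∈ L; and |w| ≥ p.
By the pumping lemma, w = xyz with |xy| ≤ p and y is nonempty.
The first p characters of w are 0's, so xy (and hence y) consists only of 0's. Write y = 0^k, 1 ≤ k ≤ p.
Since 1 ≤ k ≤ p, k divides p!; set t = 1 + p!/k. Then xy^t z has p + (p!/k)·k = p + p! copies of 0. Now the 0-count is p+p! and (1-count)-1 = (p+p!+1)-1 = p+p!, so i ≠ j-1 fails. So xy^t z = 0^{p+p!} 1^{p+p!+1} ∉ L.
This is a contradiction; hence L is not regular.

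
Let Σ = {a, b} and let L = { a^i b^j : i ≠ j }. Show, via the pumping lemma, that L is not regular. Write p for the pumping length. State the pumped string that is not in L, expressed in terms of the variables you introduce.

Suppose for contradiction that L is regular, and let p be the pumping length.
Choose w = a^p b^{p+p!}. Since p ≠ p+p!, w ∈ L; and |w| ≥ p.
By the pumping lemma, w = xyz with |xy| ≤ p and |y| > 0.
Since the first p symbols of w are all a's and |xy| ≤ p, y lies entirely in the leading a-block: y = a^k for some k with 1 ≤ k ≤ p.
Since 1 ≤ k ≤ p, k divides p!; set t = 1 + p!/k. Then xy^t z has p + (p!/k)·k = p + p! copies of a. Now the a-count equals the b-count, so i ≠ j fails. So xy^t z = a^{p+p!} b^{p+p!} ∉ L.
This is a contradiction; hence L is not regular.

a^{p+p!} b^{p+p!}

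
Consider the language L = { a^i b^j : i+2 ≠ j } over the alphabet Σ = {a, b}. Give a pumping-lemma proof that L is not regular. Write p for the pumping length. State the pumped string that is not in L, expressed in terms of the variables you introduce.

a^{p+p!} b^{p+p!+2}

Assume L is regular. Let p be the pumping length given by the pumping lemma.
Choose w = a^p b^{p+p!+2}. Since p ≠ (p+p!+2)-2 = p+p!, w ∈ L; and |w| ≥ p.
The pumping lemma gives a decomposition w = xyz where |xy| ≤ p and |y| > 0.
Because |xy| ≤ p and w begins with p copies of a, we have y = a^k with 1 ≤ k ≤ p.
Since 1 ≤ k ≤ p, k divides p!; set t = 1 + p!/k. Then xy^t z has p + (p!/k)·k = p + p! copies of a. Now the a-count is p+p! and (b-count)-2 = (p+p!+2)-2 = p+p!, so i+2 ≠ j fails. So xy^t z = a^{p+p!} b^{p+p!+2} ∉ L.
This is a contradiction; hence L is not regular.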